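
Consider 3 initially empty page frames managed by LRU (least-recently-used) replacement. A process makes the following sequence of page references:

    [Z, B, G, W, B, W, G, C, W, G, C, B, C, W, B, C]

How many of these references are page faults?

7

Z: fault, frames {Z}
B: fault, frames {Z,B}
G: fault, frames {Z,B,G}
W: fault, evict Z, frames {B,G,W}
B: hit
W: hit
G: hit
C: fault, evict B, frames {W,G,C}
W: hit
G: hit
C: hit
B: fault, evict W, frames {G,C,B}
C: hit
W: fault, evict G, frames {B,C,W}
B: hit
C: hit
Page faults: 7.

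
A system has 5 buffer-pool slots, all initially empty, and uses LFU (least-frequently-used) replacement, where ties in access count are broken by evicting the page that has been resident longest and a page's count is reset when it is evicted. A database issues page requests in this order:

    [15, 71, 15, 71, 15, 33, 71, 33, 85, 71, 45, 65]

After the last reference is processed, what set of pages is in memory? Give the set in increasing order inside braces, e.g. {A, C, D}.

{15, 33, 45, 65, 71}

15 → fault, frames {15}
71 → fault, frames {15,71}
15 → hit
71 → hit
15 → hit
33 → fault, frames {15,71,33}
71 → hit
33 → hit
85 → fault, frames {15,71,33,85}
71 → hit
45 → fault, frames {15,71,33,85,45}
65 → fault, evict 85, frames {15,71,33,45,65}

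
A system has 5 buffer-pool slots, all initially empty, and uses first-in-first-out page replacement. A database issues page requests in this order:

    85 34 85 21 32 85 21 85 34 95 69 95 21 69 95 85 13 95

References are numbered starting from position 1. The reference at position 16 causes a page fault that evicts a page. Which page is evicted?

pos 1: 85 -> miss, frames (85)
pos 2: 34 -> miss, frames (85 34)
pos 3: 85 -> hit
pos 4: 21 -> miss, frames (85 34 21)
pos 5: 32 -> miss, frames (85 34 21 32)
pos 6: 85 -> hit
pos 7: 21 -> hit
pos 8: 85 -> hit
pos 9: 34 -> hit
pos 10: 95 -> miss, frames (85 34 21 32 95)
pos 11: 69 -> miss, evict 85, frames (34 21 32 95 69)
pos 12: 95 -> hit
pos 13: 21 -> hit
pos 14: 69 -> hit
pos 15: 95 -> hit
pos 16: 85 -> miss, evict 34, frames (21 32 95 69 85)
At position 16, page 34 is evicted.

34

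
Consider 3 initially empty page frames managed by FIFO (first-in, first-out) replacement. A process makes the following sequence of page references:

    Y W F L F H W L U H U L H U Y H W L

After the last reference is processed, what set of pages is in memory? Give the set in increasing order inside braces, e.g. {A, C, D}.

Y -> miss, frames (Y)
W -> miss, frames (Y W)
F -> miss, frames (Y W F)
L -> miss, evict Y, frames (W F L)
F -> hit
H -> miss, evict W, frames (F L H)
W -> miss, evict F, frames (L H W)
L -> hit
U -> miss, evict L, frames (H W U)
H -> hit
U -> hit
L -> miss, evict H, frames (W U L)
H -> miss, evict W, frames (U L H)
U -> hit
Y -> miss, evict U, frames (L H Y)
H -> hit
W -> miss, evict L, frames (H Y W)
L -> miss, evict H, frames (Y W L)

{L, W, Y}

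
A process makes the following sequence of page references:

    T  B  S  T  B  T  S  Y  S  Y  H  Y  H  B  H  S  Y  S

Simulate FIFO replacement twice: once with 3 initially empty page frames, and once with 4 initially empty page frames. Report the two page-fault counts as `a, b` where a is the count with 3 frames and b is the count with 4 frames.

8, 5

3 frames: F F F . . . . F . . F . . F . F F . → 8 faults.
4 frames: F F F . . . . F . . F . . . . . . . → 5 faults.
5 < 8: adding a frame reduced faults, as is typical.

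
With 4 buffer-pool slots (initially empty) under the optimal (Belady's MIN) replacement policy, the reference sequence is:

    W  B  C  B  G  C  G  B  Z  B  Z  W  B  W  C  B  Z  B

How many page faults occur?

5

W -> miss, frames [W]
B -> miss, frames [W, B]
C -> miss, frames [W, B, C]
B -> hit
G -> miss, frames [W, B, C, G]
C -> hit
G -> hit
B -> hit
Z -> miss, evict G, frames [W, B, C, Z]
B -> hit
Z -> hit
W -> hit
B -> hit
W -> hit
C -> hit
B -> hit
Z -> hit
B -> hit
Page faults: 5.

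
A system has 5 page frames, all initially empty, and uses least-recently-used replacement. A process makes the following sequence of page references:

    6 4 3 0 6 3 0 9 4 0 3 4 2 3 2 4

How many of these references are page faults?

6

6 -> miss, frames {6}
4 -> miss, frames {6,4}
3 -> miss, frames {6,4,3}
0 -> miss, frames {6,4,3,0}
6 -> hit
3 -> hit
0 -> hit
9 -> miss, frames {4,6,3,0,9}
4 -> hit
0 -> hit
3 -> hit
4 -> hit
2 -> miss, evict 6, frames {9,0,3,4,2}
3 -> hit
2 -> hit
4 -> hit
Page faults: 6.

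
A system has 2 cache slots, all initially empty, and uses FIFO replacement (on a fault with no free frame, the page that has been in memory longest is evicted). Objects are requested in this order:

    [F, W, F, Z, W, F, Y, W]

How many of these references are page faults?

6

F -> fault, frames {F}
W -> fault, frames {F,W}
F -> hit
Z -> fault, evict F, frames {W,Z}
W -> hit
F -> fault, evict W, frames {Z,F}
Y -> fault, evict Z, frames {F,Y}
W -> fault, evict F, frames {Y,W}
Page faults: 6.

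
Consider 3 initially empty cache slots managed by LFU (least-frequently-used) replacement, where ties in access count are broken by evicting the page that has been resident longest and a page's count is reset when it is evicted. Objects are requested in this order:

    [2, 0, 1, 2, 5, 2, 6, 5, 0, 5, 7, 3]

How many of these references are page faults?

8

2 -> fault, frames (2)
0 -> fault, frames (2 0)
1 -> fault, frames (2 0 1)
2 -> hit
5 -> fault, evict 0, frames (2 1 5)
2 -> hit
6 -> fault, evict 1, frames (2 5 6)
5 -> hit
0 -> fault, evict 6, frames (2 5 0)
5 -> hit
7 -> fault, evict 0, frames (2 5 7)
3 -> fault, evict 7, frames (2 5 3)
Page faults: 8.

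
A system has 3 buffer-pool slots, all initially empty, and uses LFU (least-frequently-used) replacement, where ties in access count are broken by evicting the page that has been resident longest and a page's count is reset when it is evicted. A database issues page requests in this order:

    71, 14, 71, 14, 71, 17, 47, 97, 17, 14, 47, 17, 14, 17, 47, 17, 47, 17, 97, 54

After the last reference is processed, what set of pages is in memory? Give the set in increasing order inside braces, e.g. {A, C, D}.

71 -> miss, frames {71}
14 -> miss, frames {71,14}
71 -> hit
14 -> hit
71 -> hit
17 -> miss, frames {71,14,17}
47 -> miss, evict 17, frames {71,14,47}
97 -> miss, evict 47, frames {71,14,97}
17 -> miss, evict 97, frames {71,14,17}
14 -> hit
47 -> miss, evict 17, frames {71,14,47}
17 -> miss, evict 47, frames {71,14,17}
14 -> hit
17 -> hit
47 -> miss, evict 17, frames {71,14,47}
17 -> miss, evict 47, frames {71,14,17}
47 -> miss, evict 17, frames {71,14,47}
17 -> miss, evict 47, frames {71,14,17}
97 -> miss, evict 17, frames {71,14,97}
54 -> miss, evict 97, frames {71,14,54}

{14, 54, 71}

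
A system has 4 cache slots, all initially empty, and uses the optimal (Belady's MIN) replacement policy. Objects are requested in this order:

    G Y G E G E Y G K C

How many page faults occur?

G -> fault, frames (G)
Y -> fault, frames (G Y)
G -> hit
E -> fault, frames (G Y E)
G -> hit
E -> hit
Y -> hit
G -> hit
K -> fault, frames (G Y E K)
C -> fault, evict K, frames (G Y E C)
Page faults: 5.

5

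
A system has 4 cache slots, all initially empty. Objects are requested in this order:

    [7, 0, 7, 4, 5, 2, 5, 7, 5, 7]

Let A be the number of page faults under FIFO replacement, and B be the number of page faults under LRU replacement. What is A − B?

Under FIFO: F F . F F F . F . . → 6 faults.
Under LRU: F F . F F F . . . . → 5 faults.
A − B = 6 − 5 = 1.

1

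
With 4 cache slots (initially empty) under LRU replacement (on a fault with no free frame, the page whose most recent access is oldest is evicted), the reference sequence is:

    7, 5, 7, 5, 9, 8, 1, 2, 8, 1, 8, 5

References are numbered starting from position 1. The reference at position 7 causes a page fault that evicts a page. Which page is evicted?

pos 1: 7: miss, frames (7)
pos 2: 5: miss, frames (7 5)
pos 3: 7: hit
pos 4: 5: hit
pos 5: 9: miss, frames (7 5 9)
pos 6: 8: miss, frames (7 5 9 8)
pos 7: 1: miss, evict 7, frames (5 9 8 1)
At position 7, page 7 is evicted.

7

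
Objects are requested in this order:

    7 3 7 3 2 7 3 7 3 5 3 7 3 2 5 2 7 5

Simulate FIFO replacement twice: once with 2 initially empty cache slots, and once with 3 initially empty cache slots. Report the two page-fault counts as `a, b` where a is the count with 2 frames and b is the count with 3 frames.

2 frames: F F . . F F F . . F . F F F F . F . → 11 faults.
3 frames: F F . . F . . . . F . F F F F . F . → 9 faults.
9 < 11: adding a frame reduced faults, as is typical.

11, 9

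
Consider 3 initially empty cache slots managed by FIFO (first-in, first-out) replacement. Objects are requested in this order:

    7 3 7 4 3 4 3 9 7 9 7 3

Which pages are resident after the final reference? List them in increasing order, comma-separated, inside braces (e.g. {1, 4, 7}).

7 -> miss, frames {7}
3 -> miss, frames {7,3}
7 -> hit
4 -> miss, frames {7,3,4}
3 -> hit
4 -> hit
3 -> hit
9 -> miss, evict 7, frames {3,4,9}
7 -> miss, evict 3, frames {4,9,7}
9 -> hit
7 -> hit
3 -> miss, evict 4, frames {9,7,3}

{3, 7, 9}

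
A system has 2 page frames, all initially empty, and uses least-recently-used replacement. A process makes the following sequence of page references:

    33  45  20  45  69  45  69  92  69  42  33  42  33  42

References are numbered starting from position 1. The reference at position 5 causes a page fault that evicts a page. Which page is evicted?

20

pos 1: 33: miss, frames (33)
pos 2: 45: miss, frames (33 45)
pos 3: 20: miss, evict 33, frames (45 20)
pos 4: 45: hit
pos 5: 69: miss, evict 20, frames (45 69)
At position 5, page 20 is evicted.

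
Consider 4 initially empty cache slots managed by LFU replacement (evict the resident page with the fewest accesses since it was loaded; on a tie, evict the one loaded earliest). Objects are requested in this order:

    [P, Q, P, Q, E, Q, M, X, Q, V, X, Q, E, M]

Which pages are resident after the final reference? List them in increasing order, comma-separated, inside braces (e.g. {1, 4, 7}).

{M, P, Q, X}

P: fault, frames [P]
Q: fault, frames [P, Q]
P: hit
Q: hit
E: fault, frames [P, Q, E]
Q: hit
M: fault, frames [P, Q, E, M]
X: fault, evict E, frames [P, Q, M, X]
Q: hit
V: fault, evict M, frames [P, Q, X, V]
X: hit
Q: hit
E: fault, evict V, frames [P, Q, X, E]
M: fault, evict E, frames [P, Q, X, M]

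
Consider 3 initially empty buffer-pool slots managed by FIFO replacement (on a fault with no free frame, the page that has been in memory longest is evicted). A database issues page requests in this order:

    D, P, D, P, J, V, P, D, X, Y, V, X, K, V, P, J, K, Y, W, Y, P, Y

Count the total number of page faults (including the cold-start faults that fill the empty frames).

14

D → fault, frames [D]
P → fault, frames [D, P]
D → hit
P → hit
J → fault, frames [D, P, J]
V → fault, evict D, frames [P, J, V]
P → hit
D → fault, evict P, frames [J, V, D]
X → fault, evict J, frames [V, D, X]
Y → fault, evict V, frames [D, X, Y]
V → fault, evict D, frames [X, Y, V]
X → hit
K → fault, evict X, frames [Y, V, K]
V → hit
P → fault, evict Y, frames [V, K, P]
J → fault, evict V, frames [K, P, J]
K → hit
Y → fault, evict K, frames [P, J, Y]
W → fault, evict P, frames [J, Y, W]
Y → hit
P → fault, evict J, frames [Y, W, P]
Y → hit
Page faults: 14.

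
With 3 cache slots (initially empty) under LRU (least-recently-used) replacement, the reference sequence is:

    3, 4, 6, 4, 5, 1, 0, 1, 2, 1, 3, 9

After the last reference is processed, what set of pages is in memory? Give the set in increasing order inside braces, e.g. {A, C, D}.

3 → fault, frames (3)
4 → fault, frames (3 4)
6 → fault, frames (3 4 6)
4 → hit
5 → fault, evict 3, frames (6 4 5)
1 → fault, evict 6, frames (4 5 1)
0 → fault, evict 4, frames (5 1 0)
1 → hit
2 → fault, evict 5, frames (0 1 2)
1 → hit
3 → fault, evict 0, frames (2 1 3)
9 → fault, evict 2, frames (1 3 9)

{1, 3, 9}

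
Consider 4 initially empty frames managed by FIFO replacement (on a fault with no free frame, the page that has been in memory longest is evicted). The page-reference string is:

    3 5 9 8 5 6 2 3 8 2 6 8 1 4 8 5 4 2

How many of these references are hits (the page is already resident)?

6

3 → miss, frames [3]
5 → miss, frames [3, 5]
9 → miss, frames [3, 5, 9]
8 → miss, frames [3, 5, 9, 8]
5 → hit
6 → miss, evict 3, frames [5, 9, 8, 6]
2 → miss, evict 5, frames [9, 8, 6, 2]
3 → miss, evict 9, frames [8, 6, 2, 3]
8 → hit
2 → hit
6 → hit
8 → hit
1 → miss, evict 8, frames [6, 2, 3, 1]
4 → miss, evict 6, frames [2, 3, 1, 4]
8 → miss, evict 2, frames [3, 1, 4, 8]
5 → miss, evict 3, frames [1, 4, 8, 5]
4 → hit
2 → miss, evict 1, frames [4, 8, 5, 2]
Hits: 6.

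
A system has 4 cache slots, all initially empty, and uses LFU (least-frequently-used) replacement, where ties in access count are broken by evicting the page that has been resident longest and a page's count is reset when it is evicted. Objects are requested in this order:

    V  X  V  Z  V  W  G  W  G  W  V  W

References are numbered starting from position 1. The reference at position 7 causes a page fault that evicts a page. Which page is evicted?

X

pos 1: V: miss, frames (V)
pos 2: X: miss, frames (V X)
pos 3: V: hit
pos 4: Z: miss, frames (V X Z)
pos 5: V: hit
pos 6: W: miss, frames (V X Z W)
pos 7: G: miss, evict X, frames (V Z W G)
At position 7, page X is evicted.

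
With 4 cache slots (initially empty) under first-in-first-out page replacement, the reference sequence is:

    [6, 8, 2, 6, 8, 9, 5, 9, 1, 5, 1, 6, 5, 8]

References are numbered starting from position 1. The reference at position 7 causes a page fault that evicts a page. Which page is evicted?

6

pos 1: 6: fault, frames [6]
pos 2: 8: fault, frames [6, 8]
pos 3: 2: fault, frames [6, 8, 2]
pos 4: 6: hit
pos 5: 8: hit
pos 6: 9: fault, frames [6, 8, 2, 9]
pos 7: 5: fault, evict 6, frames [8, 2, 9, 5]
At position 7, page 6 is evicted.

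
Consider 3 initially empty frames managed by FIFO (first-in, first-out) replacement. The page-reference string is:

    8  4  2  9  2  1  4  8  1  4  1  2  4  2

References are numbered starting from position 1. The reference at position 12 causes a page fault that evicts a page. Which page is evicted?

pos 1: 8: fault, frames [8]
pos 2: 4: fault, frames [8, 4]
pos 3: 2: fault, frames [8, 4, 2]
pos 4: 9: fault, evict 8, frames [4, 2, 9]
pos 5: 2: hit
pos 6: 1: fault, evict 4, frames [2, 9, 1]
pos 7: 4: fault, evict 2, frames [9, 1, 4]
pos 8: 8: fault, evict 9, frames [1, 4, 8]
pos 9: 1: hit
pos 10: 4: hit
pos 11: 1: hit
pos 12: 2: fault, evict 1, frames [4, 8, 2]
At position 12, page 1 is evicted.

1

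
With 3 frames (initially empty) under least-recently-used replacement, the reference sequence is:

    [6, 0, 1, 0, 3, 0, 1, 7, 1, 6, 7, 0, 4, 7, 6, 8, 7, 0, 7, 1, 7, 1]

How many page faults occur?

6 -> miss, frames {6}
0 -> miss, frames {6,0}
1 -> miss, frames {6,0,1}
0 -> hit
3 -> miss, evict 6, frames {1,0,3}
0 -> hit
1 -> hit
7 -> miss, evict 3, frames {0,1,7}
1 -> hit
6 -> miss, evict 0, frames {7,1,6}
7 -> hit
0 -> miss, evict 1, frames {6,7,0}
4 -> miss, evict 6, frames {7,0,4}
7 -> hit
6 -> miss, evict 0, frames {4,7,6}
8 -> miss, evict 4, frames {7,6,8}
7 -> hit
0 -> miss, evict 6, frames {8,7,0}
7 -> hit
1 -> miss, evict 8, frames {0,7,1}
7 -> hit
1 -> hit
Page faults: 12.

12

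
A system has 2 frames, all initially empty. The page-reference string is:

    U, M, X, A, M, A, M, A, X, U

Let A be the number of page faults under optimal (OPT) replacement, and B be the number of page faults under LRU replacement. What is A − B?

-1

Under OPT: F F F F . . . . F F → 6 faults.
Under LRU: F F F F F . . . F F → 7 faults.
A − B = 6 − 7 = -1.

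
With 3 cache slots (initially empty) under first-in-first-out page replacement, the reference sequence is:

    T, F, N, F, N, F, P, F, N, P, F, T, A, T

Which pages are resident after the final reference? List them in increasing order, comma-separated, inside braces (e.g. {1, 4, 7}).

{A, P, T}

T -> fault, frames {T}
F -> fault, frames {T,F}
N -> fault, frames {T,F,N}
F -> hit
N -> hit
F -> hit
P -> fault, evict T, frames {F,N,P}
F -> hit
N -> hit
P -> hit
F -> hit
T -> fault, evict F, frames {N,P,T}
A -> fault, evict N, frames {P,T,A}
T -> hit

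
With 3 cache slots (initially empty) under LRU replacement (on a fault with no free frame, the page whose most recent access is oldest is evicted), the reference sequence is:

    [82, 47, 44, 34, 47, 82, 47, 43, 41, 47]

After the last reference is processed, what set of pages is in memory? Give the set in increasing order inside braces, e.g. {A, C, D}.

{41, 43, 47}

82: miss, frames (82)
47: miss, frames (82 47)
44: miss, frames (82 47 44)
34: miss, evict 82, frames (47 44 34)
47: hit
82: miss, evict 44, frames (34 47 82)
47: hit
43: miss, evict 34, frames (82 47 43)
41: miss, evict 82, frames (47 43 41)
47: hit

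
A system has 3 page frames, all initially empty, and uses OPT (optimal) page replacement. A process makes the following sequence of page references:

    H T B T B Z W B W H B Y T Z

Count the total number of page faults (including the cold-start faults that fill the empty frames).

H: fault, frames (H)
T: fault, frames (H T)
B: fault, frames (H T B)
T: hit
B: hit
Z: fault, evict T, frames (H B Z)
W: fault, evict Z, frames (H B W)
B: hit
W: hit
H: hit
B: hit
Y: fault, evict W, frames (H B Y)
T: fault, evict Y, frames (H B T)
Z: fault, evict T, frames (H B Z)
Page faults: 8.

8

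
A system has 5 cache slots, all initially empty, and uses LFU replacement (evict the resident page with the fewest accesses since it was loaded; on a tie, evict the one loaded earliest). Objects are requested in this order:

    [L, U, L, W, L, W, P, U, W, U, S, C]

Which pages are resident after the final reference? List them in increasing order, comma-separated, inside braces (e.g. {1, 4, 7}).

L -> fault, frames {L}
U -> fault, frames {L,U}
L -> hit
W -> fault, frames {L,U,W}
L -> hit
W -> hit
P -> fault, frames {L,U,W,P}
U -> hit
W -> hit
U -> hit
S -> fault, frames {L,U,W,P,S}
C -> fault, evict P, frames {L,U,W,S,C}

{C, L, S, U, W}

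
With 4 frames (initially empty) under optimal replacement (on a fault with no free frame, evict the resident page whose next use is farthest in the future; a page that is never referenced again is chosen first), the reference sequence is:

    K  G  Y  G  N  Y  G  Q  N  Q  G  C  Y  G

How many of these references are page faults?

K -> miss, frames [K]
G -> miss, frames [K, G]
Y -> miss, frames [K, G, Y]
G -> hit
N -> miss, frames [K, G, Y, N]
Y -> hit
G -> hit
Q -> miss, evict K, frames [G, Y, N, Q]
N -> hit
Q -> hit
G -> hit
C -> miss, evict Q, frames [G, Y, N, C]
Y -> hit
G -> hit
Page faults: 6.

6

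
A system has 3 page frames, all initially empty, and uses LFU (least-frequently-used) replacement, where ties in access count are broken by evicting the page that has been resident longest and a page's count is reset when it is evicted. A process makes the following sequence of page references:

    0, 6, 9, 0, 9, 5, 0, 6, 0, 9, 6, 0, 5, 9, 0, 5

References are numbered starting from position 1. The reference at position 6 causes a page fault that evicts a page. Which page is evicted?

pos 1: 0 -> fault, frames {0}
pos 2: 6 -> fault, frames {0,6}
pos 3: 9 -> fault, frames {0,6,9}
pos 4: 0 -> hit
pos 5: 9 -> hit
pos 6: 5 -> fault, evict 6, frames {0,9,5}
At position 6, page 6 is evicted.

6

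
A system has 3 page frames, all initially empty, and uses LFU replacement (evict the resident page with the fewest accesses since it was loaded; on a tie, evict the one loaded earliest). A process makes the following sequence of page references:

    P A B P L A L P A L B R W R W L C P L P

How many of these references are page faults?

P → fault, frames (P)
A → fault, frames (P A)
B → fault, frames (P A B)
P → hit
L → fault, evict A, frames (P B L)
A → fault, evict B, frames (P L A)
L → hit
P → hit
A → hit
L → hit
B → fault, evict A, frames (P L B)
R → fault, evict B, frames (P L R)
W → fault, evict R, frames (P L W)
R → fault, evict W, frames (P L R)
W → fault, evict R, frames (P L W)
L → hit
C → fault, evict W, frames (P L C)
P → hit
L → hit
P → hit
Page faults: 11.

11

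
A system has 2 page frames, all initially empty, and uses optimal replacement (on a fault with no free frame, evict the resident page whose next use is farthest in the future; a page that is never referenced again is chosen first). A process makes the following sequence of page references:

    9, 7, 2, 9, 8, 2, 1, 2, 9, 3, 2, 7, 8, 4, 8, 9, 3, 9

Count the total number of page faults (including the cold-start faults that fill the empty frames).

12

9: miss, frames [9]
7: miss, frames [9, 7]
2: miss, evict 7, frames [9, 2]
9: hit
8: miss, evict 9, frames [2, 8]
2: hit
1: miss, evict 8, frames [2, 1]
2: hit
9: miss, evict 1, frames [2, 9]
3: miss, evict 9, frames [2, 3]
2: hit
7: miss, evict 2, frames [3, 7]
8: miss, evict 7, frames [3, 8]
4: miss, evict 3, frames [8, 4]
8: hit
9: miss, evict 4, frames [8, 9]
3: miss, evict 8, frames [9, 3]
9: hit
Page faults: 12.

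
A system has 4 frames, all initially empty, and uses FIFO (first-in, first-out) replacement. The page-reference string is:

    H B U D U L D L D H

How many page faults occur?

6

H → miss, frames {H}
B → miss, frames {H,B}
U → miss, frames {H,B,U}
D → miss, frames {H,B,U,D}
U → hit
L → miss, evict H, frames {B,U,D,L}
D → hit
L → hit
D → hit
H → miss, evict B, frames {U,D,L,H}
Page faults: 6.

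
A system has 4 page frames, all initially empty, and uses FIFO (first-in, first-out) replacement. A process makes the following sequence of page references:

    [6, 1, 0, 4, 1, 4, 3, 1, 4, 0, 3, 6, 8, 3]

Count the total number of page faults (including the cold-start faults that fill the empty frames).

6 → fault, frames (6)
1 → fault, frames (6 1)
0 → fault, frames (6 1 0)
4 → fault, frames (6 1 0 4)
1 → hit
4 → hit
3 → fault, evict 6, frames (1 0 4 3)
1 → hit
4 → hit
0 → hit
3 → hit
6 → fault, evict 1, frames (0 4 3 6)
8 → fault, evict 0, frames (4 3 6 8)
3 → hit
Page faults: 7.

7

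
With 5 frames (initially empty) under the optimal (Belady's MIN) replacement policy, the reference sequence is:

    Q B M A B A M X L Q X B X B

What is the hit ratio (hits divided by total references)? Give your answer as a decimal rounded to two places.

0.57

Q -> fault, frames (Q)
B -> fault, frames (Q B)
M -> fault, frames (Q B M)
A -> fault, frames (Q B M A)
B -> hit
A -> hit
M -> hit
X -> fault, frames (Q B M A X)
L -> fault, evict A, frames (Q B M X L)
Q -> hit
X -> hit
B -> hit
X -> hit
B -> hit
Hits: 8 of 14 references → 8/14 = 0.5714.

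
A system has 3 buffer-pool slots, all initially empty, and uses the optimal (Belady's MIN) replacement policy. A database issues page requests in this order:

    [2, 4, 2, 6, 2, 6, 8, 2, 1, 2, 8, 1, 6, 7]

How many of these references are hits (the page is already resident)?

7

2 -> fault, frames [2]
4 -> fault, frames [2, 4]
2 -> hit
6 -> fault, frames [2, 4, 6]
2 -> hit
6 -> hit
8 -> fault, evict 4, frames [2, 6, 8]
2 -> hit
1 -> fault, evict 6, frames [2, 8, 1]
2 -> hit
8 -> hit
1 -> hit
6 -> fault, evict 1, frames [2, 8, 6]
7 -> fault, evict 6, frames [2, 8, 7]
Hits: 7.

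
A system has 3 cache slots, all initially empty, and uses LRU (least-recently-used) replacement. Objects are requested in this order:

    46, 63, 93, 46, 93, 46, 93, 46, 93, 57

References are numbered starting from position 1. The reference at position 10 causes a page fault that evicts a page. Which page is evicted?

63

pos 1: 46 → fault, frames [46]
pos 2: 63 → fault, frames [46, 63]
pos 3: 93 → fault, frames [46, 63, 93]
pos 4: 46 → hit
pos 5: 93 → hit
pos 6: 46 → hit
pos 7: 93 → hit
pos 8: 46 → hit
pos 9: 93 → hit
pos 10: 57 → fault, evict 63, frames [46, 93, 57]
At position 10, page 63 is evicted.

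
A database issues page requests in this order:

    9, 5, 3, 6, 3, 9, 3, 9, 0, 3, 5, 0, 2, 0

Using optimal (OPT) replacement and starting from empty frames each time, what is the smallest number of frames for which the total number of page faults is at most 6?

f=1: 14 faults
f=2: 8 faults
f=3: 7 faults
f=4: 6 faults
f=5: 6 faults
f=6: 6 faults
Smallest f with faults ≤ 6 is 4.

4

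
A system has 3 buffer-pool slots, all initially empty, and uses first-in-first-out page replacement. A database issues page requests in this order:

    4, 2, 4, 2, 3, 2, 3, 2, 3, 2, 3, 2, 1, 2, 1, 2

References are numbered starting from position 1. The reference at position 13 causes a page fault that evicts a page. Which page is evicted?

pos 1: 4 -> miss, frames [4]
pos 2: 2 -> miss, frames [4, 2]
pos 3: 4 -> hit
pos 4: 2 -> hit
pos 5: 3 -> miss, frames [4, 2, 3]
pos 6: 2 -> hit
pos 7: 3 -> hit
pos 8: 2 -> hit
pos 9: 3 -> hit
pos 10: 2 -> hit
pos 11: 3 -> hit
pos 12: 2 -> hit
pos 13: 1 -> miss, evict 4, frames [2, 3, 1]
At position 13, page 4 is evicted.

4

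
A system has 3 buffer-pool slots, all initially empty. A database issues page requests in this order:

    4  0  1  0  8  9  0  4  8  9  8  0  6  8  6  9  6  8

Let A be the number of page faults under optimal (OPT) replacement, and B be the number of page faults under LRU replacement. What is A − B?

Under OPT: F F F . F F . . F . . . F . . . . . → 7 faults.
Under LRU: F F F . F F . F F F . F F . . F . . → 11 faults.
A − B = 7 − 11 = -4.

-4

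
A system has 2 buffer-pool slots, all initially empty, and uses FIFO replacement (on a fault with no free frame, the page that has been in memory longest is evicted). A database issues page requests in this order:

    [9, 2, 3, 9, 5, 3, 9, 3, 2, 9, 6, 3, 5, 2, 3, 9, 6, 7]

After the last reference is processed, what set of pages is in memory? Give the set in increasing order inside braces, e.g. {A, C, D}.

9 -> fault, frames {9}
2 -> fault, frames {9,2}
3 -> fault, evict 9, frames {2,3}
9 -> fault, evict 2, frames {3,9}
5 -> fault, evict 3, frames {9,5}
3 -> fault, evict 9, frames {5,3}
9 -> fault, evict 5, frames {3,9}
3 -> hit
2 -> fault, evict 3, frames {9,2}
9 -> hit
6 -> fault, evict 9, frames {2,6}
3 -> fault, evict 2, frames {6,3}
5 -> fault, evict 6, frames {3,5}
2 -> fault, evict 3, frames {5,2}
3 -> fault, evict 5, frames {2,3}
9 -> fault, evict 2, frames {3,9}
6 -> fault, evict 3, frames {9,6}
7 -> fault, evict 9, frames {6,7}

{6, 7}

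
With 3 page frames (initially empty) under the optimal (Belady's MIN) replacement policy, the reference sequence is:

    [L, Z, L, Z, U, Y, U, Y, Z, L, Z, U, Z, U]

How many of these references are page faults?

L → miss, frames (L)
Z → miss, frames (L Z)
L → hit
Z → hit
U → miss, frames (L Z U)
Y → miss, evict L, frames (Z U Y)
U → hit
Y → hit
Z → hit
L → miss, evict Y, frames (Z U L)
Z → hit
U → hit
Z → hit
U → hit
Page faults: 5.

5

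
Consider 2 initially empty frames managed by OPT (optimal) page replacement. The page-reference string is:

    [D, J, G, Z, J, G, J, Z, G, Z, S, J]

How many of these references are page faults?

D: miss, frames (D)
J: miss, frames (D J)
G: miss, evict D, frames (J G)
Z: miss, evict G, frames (J Z)
J: hit
G: miss, evict Z, frames (J G)
J: hit
Z: miss, evict J, frames (G Z)
G: hit
Z: hit
S: miss, evict Z, frames (G S)
J: miss, evict S, frames (G J)
Page faults: 8.

8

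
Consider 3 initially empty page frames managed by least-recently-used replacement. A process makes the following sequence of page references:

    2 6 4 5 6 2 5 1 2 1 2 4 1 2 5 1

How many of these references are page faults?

2: miss, frames {2}
6: miss, frames {2,6}
4: miss, frames {2,6,4}
5: miss, evict 2, frames {6,4,5}
6: hit
2: miss, evict 4, frames {5,6,2}
5: hit
1: miss, evict 6, frames {2,5,1}
2: hit
1: hit
2: hit
4: miss, evict 5, frames {1,2,4}
1: hit
2: hit
5: miss, evict 4, frames {1,2,5}
1: hit
Page faults: 8.

8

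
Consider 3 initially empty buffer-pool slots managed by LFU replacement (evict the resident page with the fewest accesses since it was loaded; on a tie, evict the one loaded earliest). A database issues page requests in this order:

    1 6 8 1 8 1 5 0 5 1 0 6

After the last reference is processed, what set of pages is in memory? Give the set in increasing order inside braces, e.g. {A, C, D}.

1: miss, frames (1)
6: miss, frames (1 6)
8: miss, frames (1 6 8)
1: hit
8: hit
1: hit
5: miss, evict 6, frames (1 8 5)
0: miss, evict 5, frames (1 8 0)
5: miss, evict 0, frames (1 8 5)
1: hit
0: miss, evict 5, frames (1 8 0)
6: miss, evict 0, frames (1 8 6)

{1, 6, 8}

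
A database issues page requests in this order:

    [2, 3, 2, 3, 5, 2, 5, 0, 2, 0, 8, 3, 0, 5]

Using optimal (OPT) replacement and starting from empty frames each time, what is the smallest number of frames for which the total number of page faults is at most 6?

f=1: 14 faults
f=2: 7 faults
f=3: 6 faults
f=4: 5 faults
f=5: 5 faults
Smallest f with faults ≤ 6 is 3.

3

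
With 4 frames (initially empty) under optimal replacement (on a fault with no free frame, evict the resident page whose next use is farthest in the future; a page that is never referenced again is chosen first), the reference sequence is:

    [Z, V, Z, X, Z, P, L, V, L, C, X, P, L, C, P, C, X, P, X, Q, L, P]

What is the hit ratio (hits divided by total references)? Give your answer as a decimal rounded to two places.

Z -> fault, frames [Z]
V -> fault, frames [Z, V]
Z -> hit
X -> fault, frames [Z, V, X]
Z -> hit
P -> fault, frames [Z, V, X, P]
L -> fault, evict Z, frames [V, X, P, L]
V -> hit
L -> hit
C -> fault, evict V, frames [X, P, L, C]
X -> hit
P -> hit
L -> hit
C -> hit
P -> hit
C -> hit
X -> hit
P -> hit
X -> hit
Q -> fault, evict C, frames [X, P, L, Q]
L -> hit
P -> hit
Hits: 15 of 22 references → 15/22 = 0.6818.

0.68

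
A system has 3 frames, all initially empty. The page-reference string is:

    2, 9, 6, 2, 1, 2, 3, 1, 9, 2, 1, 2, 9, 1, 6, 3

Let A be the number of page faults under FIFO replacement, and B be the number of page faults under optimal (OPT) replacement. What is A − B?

3

Under FIFO: F F F . F F F . F . F F . . F F → 11 faults.
Under OPT: F F F . F . F . . F . . . . F F → 8 faults.
A − B = 11 − 8 = 3.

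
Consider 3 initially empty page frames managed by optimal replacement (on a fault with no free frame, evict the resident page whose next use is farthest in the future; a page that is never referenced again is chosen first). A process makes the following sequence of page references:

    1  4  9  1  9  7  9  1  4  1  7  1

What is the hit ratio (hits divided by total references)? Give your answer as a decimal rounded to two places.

0.58

1 -> miss, frames (1)
4 -> miss, frames (1 4)
9 -> miss, frames (1 4 9)
1 -> hit
9 -> hit
7 -> miss, evict 4, frames (1 9 7)
9 -> hit
1 -> hit
4 -> miss, evict 9, frames (1 7 4)
1 -> hit
7 -> hit
1 -> hit
Hits: 7 of 12 references → 7/12 = 0.5833.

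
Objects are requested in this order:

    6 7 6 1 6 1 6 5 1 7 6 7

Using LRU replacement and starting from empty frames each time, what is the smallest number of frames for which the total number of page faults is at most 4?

4

f=1: 12 faults
f=2: 7 faults
f=3: 6 faults
f=4: 4 faults
Smallest f with faults ≤ 4 is 4.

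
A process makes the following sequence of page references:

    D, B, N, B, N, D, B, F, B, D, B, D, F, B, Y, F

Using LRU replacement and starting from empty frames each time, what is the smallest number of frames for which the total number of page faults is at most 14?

2

f=1: 16 faults
f=2: 11 faults
f=3: 5 faults
f=4: 5 faults
f=5: 5 faults
Smallest f with faults ≤ 14 is 2.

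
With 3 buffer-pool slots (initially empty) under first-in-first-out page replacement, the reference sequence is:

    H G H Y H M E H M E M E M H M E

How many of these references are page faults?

6

H → fault, frames [H]
G → fault, frames [H, G]
H → hit
Y → fault, frames [H, G, Y]
H → hit
M → fault, evict H, frames [G, Y, M]
E → fault, evict G, frames [Y, M, E]
H → fault, evict Y, frames [M, E, H]
M → hit
E → hit
M → hit
E → hit
M → hit
H → hit
M → hit
E → hit
Page faults: 6.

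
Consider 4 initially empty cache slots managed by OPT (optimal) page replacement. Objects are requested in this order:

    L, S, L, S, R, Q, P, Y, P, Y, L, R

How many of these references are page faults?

6

L: miss, frames (L)
S: miss, frames (L S)
L: hit
S: hit
R: miss, frames (L S R)
Q: miss, frames (L S R Q)
P: miss, evict Q, frames (L S R P)
Y: miss, evict S, frames (L R P Y)
P: hit
Y: hit
L: hit
R: hit
Page faults: 6.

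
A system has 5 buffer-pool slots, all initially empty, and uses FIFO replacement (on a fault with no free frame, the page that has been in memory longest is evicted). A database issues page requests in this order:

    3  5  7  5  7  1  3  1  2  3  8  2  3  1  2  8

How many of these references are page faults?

3 -> miss, frames {3}
5 -> miss, frames {3,5}
7 -> miss, frames {3,5,7}
5 -> hit
7 -> hit
1 -> miss, frames {3,5,7,1}
3 -> hit
1 -> hit
2 -> miss, frames {3,5,7,1,2}
3 -> hit
8 -> miss, evict 3, frames {5,7,1,2,8}
2 -> hit
3 -> miss, evict 5, frames {7,1,2,8,3}
1 -> hit
2 -> hit
8 -> hit
Page faults: 7.

7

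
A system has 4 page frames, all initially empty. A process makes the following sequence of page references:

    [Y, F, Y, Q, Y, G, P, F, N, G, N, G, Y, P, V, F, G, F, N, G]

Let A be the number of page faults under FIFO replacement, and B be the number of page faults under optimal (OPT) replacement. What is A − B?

Under FIFO: F F . F . F F . F . . . F . F F F . F . → 11 faults.
Under OPT: F F . F . F F . F . . . . . F F . . . . → 8 faults.
A − B = 11 − 8 = 3.

3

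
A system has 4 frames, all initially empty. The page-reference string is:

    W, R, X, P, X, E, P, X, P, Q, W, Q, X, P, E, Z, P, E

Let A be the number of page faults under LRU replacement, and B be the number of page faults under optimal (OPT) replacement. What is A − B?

Under LRU: F F F F . F . . . F F . . . F F . . → 9 faults.
Under OPT: F F F F . F . . . F . . . . F F . . → 8 faults.
A − B = 9 − 8 = 1.

1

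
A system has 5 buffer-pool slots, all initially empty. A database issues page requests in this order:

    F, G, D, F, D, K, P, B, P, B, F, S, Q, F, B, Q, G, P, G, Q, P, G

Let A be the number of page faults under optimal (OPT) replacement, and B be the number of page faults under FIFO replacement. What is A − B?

-3

Under OPT: F F F . . F F F . . . F F . . . . . . . . . → 8 faults.
Under FIFO: F F F . . F F F . . F F F . . . F F . . . . → 11 faults.
A − B = 8 − 11 = -3.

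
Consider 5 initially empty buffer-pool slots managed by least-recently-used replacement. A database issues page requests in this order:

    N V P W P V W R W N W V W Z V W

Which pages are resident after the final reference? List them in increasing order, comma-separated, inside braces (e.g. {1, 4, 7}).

N → miss, frames [N]
V → miss, frames [N, V]
P → miss, frames [N, V, P]
W → miss, frames [N, V, P, W]
P → hit
V → hit
W → hit
R → miss, frames [N, P, V, W, R]
W → hit
N → hit
W → hit
V → hit
W → hit
Z → miss, evict P, frames [R, N, V, W, Z]
V → hit
W → hit

{N, R, V, W, Z}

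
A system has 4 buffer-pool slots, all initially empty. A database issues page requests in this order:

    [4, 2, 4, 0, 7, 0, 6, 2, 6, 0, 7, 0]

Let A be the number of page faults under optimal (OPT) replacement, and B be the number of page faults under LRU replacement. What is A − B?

-1

Under OPT: F F . F F . F . . . . . → 5 faults.
Under LRU: F F . F F . F F . . . . → 6 faults.
A − B = 5 − 6 = -1.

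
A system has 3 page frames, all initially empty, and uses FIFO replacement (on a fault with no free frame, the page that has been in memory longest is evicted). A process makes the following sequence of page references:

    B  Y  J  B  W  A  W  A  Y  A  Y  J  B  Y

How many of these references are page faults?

B → fault, frames [B]
Y → fault, frames [B, Y]
J → fault, frames [B, Y, J]
B → hit
W → fault, evict B, frames [Y, J, W]
A → fault, evict Y, frames [J, W, A]
W → hit
A → hit
Y → fault, evict J, frames [W, A, Y]
A → hit
Y → hit
J → fault, evict W, frames [A, Y, J]
B → fault, evict A, frames [Y, J, B]
Y → hit
Page faults: 8.

8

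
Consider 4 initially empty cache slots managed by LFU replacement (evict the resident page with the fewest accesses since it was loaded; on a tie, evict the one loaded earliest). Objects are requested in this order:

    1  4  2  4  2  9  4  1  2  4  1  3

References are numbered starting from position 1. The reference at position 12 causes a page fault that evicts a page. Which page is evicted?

9

pos 1: 1: miss, frames (1)
pos 2: 4: miss, frames (1 4)
pos 3: 2: miss, frames (1 4 2)
pos 4: 4: hit
pos 5: 2: hit
pos 6: 9: miss, frames (1 4 2 9)
pos 7: 4: hit
pos 8: 1: hit
pos 9: 2: hit
pos 10: 4: hit
pos 11: 1: hit
pos 12: 3: miss, evict 9, frames (1 4 2 3)
At position 12, page 9 is evicted.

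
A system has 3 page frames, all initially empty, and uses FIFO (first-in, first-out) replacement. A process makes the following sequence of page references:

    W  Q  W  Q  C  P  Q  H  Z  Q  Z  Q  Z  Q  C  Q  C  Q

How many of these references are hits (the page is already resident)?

W: miss, frames {W}
Q: miss, frames {W,Q}
W: hit
Q: hit
C: miss, frames {W,Q,C}
P: miss, evict W, frames {Q,C,P}
Q: hit
H: miss, evict Q, frames {C,P,H}
Z: miss, evict C, frames {P,H,Z}
Q: miss, evict P, frames {H,Z,Q}
Z: hit
Q: hit
Z: hit
Q: hit
C: miss, evict H, frames {Z,Q,C}
Q: hit
C: hit
Q: hit
Hits: 10.

10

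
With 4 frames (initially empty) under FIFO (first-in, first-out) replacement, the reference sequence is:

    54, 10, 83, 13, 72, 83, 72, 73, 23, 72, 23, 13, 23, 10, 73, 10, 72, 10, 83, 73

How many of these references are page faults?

54 → miss, frames {54}
10 → miss, frames {54,10}
83 → miss, frames {54,10,83}
13 → miss, frames {54,10,83,13}
72 → miss, evict 54, frames {10,83,13,72}
83 → hit
72 → hit
73 → miss, evict 10, frames {83,13,72,73}
23 → miss, evict 83, frames {13,72,73,23}
72 → hit
23 → hit
13 → hit
23 → hit
10 → miss, evict 13, frames {72,73,23,10}
73 → hit
10 → hit
72 → hit
10 → hit
83 → miss, evict 72, frames {73,23,10,83}
73 → hit
Page faults: 9.

9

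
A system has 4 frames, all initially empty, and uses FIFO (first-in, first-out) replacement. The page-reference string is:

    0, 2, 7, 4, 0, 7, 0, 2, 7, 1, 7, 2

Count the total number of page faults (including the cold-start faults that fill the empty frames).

5

0: miss, frames [0]
2: miss, frames [0, 2]
7: miss, frames [0, 2, 7]
4: miss, frames [0, 2, 7, 4]
0: hit
7: hit
0: hit
2: hit
7: hit
1: miss, evict 0, frames [2, 7, 4, 1]
7: hit
2: hit
Page faults: 5.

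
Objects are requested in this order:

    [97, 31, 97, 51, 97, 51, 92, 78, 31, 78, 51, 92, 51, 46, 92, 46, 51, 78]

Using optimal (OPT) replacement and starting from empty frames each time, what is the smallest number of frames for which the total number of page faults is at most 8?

3

f=1: 18 faults
f=2: 11 faults
f=3: 8 faults
f=4: 6 faults
f=5: 6 faults
f=6: 6 faults
Smallest f with faults ≤ 8 is 3.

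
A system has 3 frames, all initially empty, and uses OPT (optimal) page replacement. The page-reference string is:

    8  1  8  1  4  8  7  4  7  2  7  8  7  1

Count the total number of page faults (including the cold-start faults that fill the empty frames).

6

8 -> miss, frames {8}
1 -> miss, frames {8,1}
8 -> hit
1 -> hit
4 -> miss, frames {8,1,4}
8 -> hit
7 -> miss, evict 1, frames {8,4,7}
4 -> hit
7 -> hit
2 -> miss, evict 4, frames {8,7,2}
7 -> hit
8 -> hit
7 -> hit
1 -> miss, evict 2, frames {8,7,1}
Page faults: 6.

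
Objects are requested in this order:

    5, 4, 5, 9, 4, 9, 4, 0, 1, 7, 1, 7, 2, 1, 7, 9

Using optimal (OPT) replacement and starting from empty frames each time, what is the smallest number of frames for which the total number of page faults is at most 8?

3

f=1: 16 faults
f=2: 9 faults
f=3: 8 faults
f=4: 7 faults
f=5: 7 faults
f=6: 7 faults
f=7: 7 faults
Smallest f with faults ≤ 8 is 3.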